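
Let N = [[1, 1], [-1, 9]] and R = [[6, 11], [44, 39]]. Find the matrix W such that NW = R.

Since N multiplies W on the left, W = N⁻¹R.
N has determinant 10; N⁻¹ = [[9/10, -1/10], [1/10, 1/10]].
W = N⁻¹R = [[9/10, -1/10], [1/10, 1/10]] · [[6, 11], [44, 39]] = [[1, 6], [5, 5]].

W = [[1, 6], [5, 5]]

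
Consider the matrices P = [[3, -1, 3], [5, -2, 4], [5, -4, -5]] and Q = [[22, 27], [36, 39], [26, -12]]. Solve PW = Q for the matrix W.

W = [[4, 5], [-4, 3], [2, 5]]

Since P multiplies W on the left, W = P⁻¹Q.
P has determinant 3; P⁻¹ = [[26/3, -17/3, 2/3], [15, -10, 1], [-10/3, 7/3, -1/3]].
W = P⁻¹Q = [[26/3, -17/3, 2/3], [15, -10, 1], [-10/3, 7/3, -1/3]] · [[22, 27], [36, 39], [26, -12]] = [[4, 5], [-4, 3], [2, 5]].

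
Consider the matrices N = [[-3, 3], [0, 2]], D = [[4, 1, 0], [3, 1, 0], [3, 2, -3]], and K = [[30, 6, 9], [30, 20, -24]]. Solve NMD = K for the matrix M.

M = [[-4, 2, 5], [-3, 5, 4]]

Left-multiply by N⁻¹ and right-multiply by D⁻¹: M = N⁻¹KD⁻¹.
det N = -6, so N⁻¹ = [[-1/3, 1/2], [0, 1/2]].
det D = -3, so D⁻¹ = [[1, -1, 0], [-3, 4, 0], [-1, 5/3, -1/3]].
N⁻¹K = [[5, 8, -15], [15, 10, -12]].
M = (N⁻¹K)D⁻¹ = [[-4, 2, 5], [-3, 5, 4]].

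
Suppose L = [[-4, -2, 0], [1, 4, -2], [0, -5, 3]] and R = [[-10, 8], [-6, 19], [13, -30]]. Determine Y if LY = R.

Y = [[2, -5], [1, 6], [6, 0]]

L is on the left of Y, so left-multiply by L⁻¹: Y = L⁻¹R.
det L = -2; the adjugate gives L⁻¹ = [[-1, -3, -2], [3/2, 6, 4], [5/2, 10, 7]].
Y = L⁻¹R = [[-1, -3, -2], [3/2, 6, 4], [5/2, 10, 7]] · [[-10, 8], [-6, 19], [13, -30]] = [[2, -5], [1, 6], [6, 0]].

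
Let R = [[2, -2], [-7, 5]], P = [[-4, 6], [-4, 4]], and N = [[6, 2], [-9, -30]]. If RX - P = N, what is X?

RX = N + P = [[2, 8], [-13, -26]].
Since R multiplies X on the left, X = R⁻¹(N + P).
R has determinant -4; R⁻¹ = [[-5/4, -1/2], [-7/4, -1/2]].
X = R⁻¹(N + P) = [[4, 3], [3, -1]].

X = [[4, 3], [3, -1]]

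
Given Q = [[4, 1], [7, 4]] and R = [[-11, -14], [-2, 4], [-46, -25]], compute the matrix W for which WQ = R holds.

W = [[6, -5], [-4, 2], [-1, -6]]

Q is on the right of W, so right-multiply by Q⁻¹: W = RQ⁻¹.
det Q = 9, so Q⁻¹ = [[4/9, -1/9], [-7/9, 4/9]].
W = RQ⁻¹ = [[-11, -14], [-2, 4], [-46, -25]] · [[4/9, -1/9], [-7/9, 4/9]] = [[6, -5], [-4, 2], [-1, -6]].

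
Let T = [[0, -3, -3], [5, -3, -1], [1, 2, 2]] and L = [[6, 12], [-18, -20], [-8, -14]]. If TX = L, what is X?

Since T multiplies X on the left, X = T⁻¹L.
T has determinant -6; T⁻¹ = [[2/3, 0, 1], [11/6, -1/2, 5/2], [-13/6, 1/2, -5/2]].
X = T⁻¹L = [[2/3, 0, 1], [11/6, -1/2, 5/2], [-13/6, 1/2, -5/2]] · [[6, 12], [-18, -20], [-8, -14]] = [[-4, -6], [0, -3], [-2, -1]].

X = [[-4, -6], [0, -3], [-2, -1]]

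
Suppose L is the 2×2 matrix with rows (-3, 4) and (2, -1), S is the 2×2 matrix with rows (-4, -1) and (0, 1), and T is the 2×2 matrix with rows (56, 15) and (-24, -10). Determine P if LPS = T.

P = [[2, -3], [-2, -2]]

Isolating P: multiply by L⁻¹ from the left and S⁻¹ from the right, so P = L⁻¹TS⁻¹.
det L = -5, so L⁻¹ = [[1/5, 4/5], [2/5, 3/5]].
S has determinant -4; S⁻¹ = [[-1/4, -1/4], [0, 1]].
L⁻¹T = [[-8, -5], [8, 0]].
P = (L⁻¹T)S⁻¹ = [[2, -3], [-2, -2]].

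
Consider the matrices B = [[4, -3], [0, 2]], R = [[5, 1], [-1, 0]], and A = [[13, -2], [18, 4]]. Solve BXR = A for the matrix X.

X = [[1, -5], [2, 1]]

Isolating X: multiply by B⁻¹ from the left and R⁻¹ from the right, so X = B⁻¹AR⁻¹.
det B = 8, so B⁻¹ = [[1/4, 3/8], [0, 1/2]].
det R = 1, so R⁻¹ = [[0, -1], [1, 5]].
B⁻¹A = [[10, 1], [9, 2]].
X = (B⁻¹A)R⁻¹ = [[1, -5], [2, 1]].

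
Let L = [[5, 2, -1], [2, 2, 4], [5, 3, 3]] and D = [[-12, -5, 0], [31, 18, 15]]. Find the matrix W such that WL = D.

Right-multiplying both sides by L⁻¹ gives W = DL⁻¹.
det L = 2; the adjugate gives L⁻¹ = [[-3, -9/2, 5], [7, 10, -11], [-2, -5/2, 3]].
W = DL⁻¹ = [[-12, -5, 0], [31, 18, 15]] · [[-3, -9/2, 5], [7, 10, -11], [-2, -5/2, 3]] = [[1, 4, -5], [3, 3, 2]].

W = [[1, 4, -5], [3, 3, 2]]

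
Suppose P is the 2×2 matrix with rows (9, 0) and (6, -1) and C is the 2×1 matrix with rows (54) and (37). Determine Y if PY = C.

Left-multiplying both sides by P⁻¹ gives Y = P⁻¹C.
det P = -9; the adjugate gives P⁻¹ = [[1/9, 0], [2/3, -1]].
Y = P⁻¹C = [[1/9, 0], [2/3, -1]] · [[54], [37]] = [[6], [-1]].

Y = [[6], [-1]]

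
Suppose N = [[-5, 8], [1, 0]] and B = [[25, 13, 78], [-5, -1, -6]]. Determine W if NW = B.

W = [[-5, -1, -6], [0, 1, 6]]

N is on the left of W, so left-multiply by N⁻¹: W = N⁻¹B.
det N = -8, so N⁻¹ = [[0, 1], [1/8, 5/8]].
W = N⁻¹B = [[0, 1], [1/8, 5/8]] · [[25, 13, 78], [-5, -1, -6]] = [[-5, -1, -6], [0, 1, 6]].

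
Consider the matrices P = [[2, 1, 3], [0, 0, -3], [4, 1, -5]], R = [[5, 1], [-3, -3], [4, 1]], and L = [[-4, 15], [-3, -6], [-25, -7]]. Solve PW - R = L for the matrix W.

W = [[-3, 1], [1, 5], [2, 3]]

PW = L + R = [[1, 16], [-6, -9], [-21, -6]].
Since P multiplies W on the left, W = P⁻¹(L + R).
det P = -6, so P⁻¹ = [[-1/2, -4/3, 1/2], [2, 11/3, -1], [0, -1/3, 0]].
W = P⁻¹(L + R) = [[-3, 1], [1, 5], [2, 3]].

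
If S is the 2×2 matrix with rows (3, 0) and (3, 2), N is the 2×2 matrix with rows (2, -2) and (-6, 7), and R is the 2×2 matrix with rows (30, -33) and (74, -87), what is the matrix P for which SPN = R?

P = [[2, -1], [-4, -5]]

Left-multiply by S⁻¹ and right-multiply by N⁻¹: P = S⁻¹RN⁻¹.
det S = 6, so S⁻¹ = [[1/3, 0], [-1/2, 1/2]].
N has determinant 2; N⁻¹ = [[7/2, 1], [3, 1]].
S⁻¹R = [[10, -11], [22, -27]].
P = (S⁻¹R)N⁻¹ = [[2, -1], [-4, -5]].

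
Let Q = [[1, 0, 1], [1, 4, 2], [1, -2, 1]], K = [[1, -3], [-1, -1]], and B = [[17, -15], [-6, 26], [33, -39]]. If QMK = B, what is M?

M = [[4, -4], [-5, 3], [4, -5]]

Left-multiply by Q⁻¹ and right-multiply by K⁻¹: M = Q⁻¹BK⁻¹.
det Q = 2; the adjugate gives Q⁻¹ = [[4, -1, -2], [1/2, 0, -1/2], [-3, 1, 2]].
K has determinant -4; K⁻¹ = [[1/4, -3/4], [-1/4, -1/4]].
Q⁻¹B = [[8, -8], [-8, 12], [9, -7]].
M = (Q⁻¹B)K⁻¹ = [[4, -4], [-5, 3], [4, -5]].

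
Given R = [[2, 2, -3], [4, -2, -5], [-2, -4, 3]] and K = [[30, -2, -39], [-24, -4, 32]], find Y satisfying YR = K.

R is on the right of Y, so right-multiply by R⁻¹: Y = KR⁻¹.
det R = 4; the adjugate gives R⁻¹ = [[-13/2, 3/2, -4], [-1/2, 0, -1/2], [-5, 1, -3]].
Y = KR⁻¹ = [[30, -2, -39], [-24, -4, 32]] · [[-13/2, 3/2, -4], [-1/2, 0, -1/2], [-5, 1, -3]] = [[1, 6, -2], [-2, -4, 2]].

Y = [[1, 6, -2], [-2, -4, 2]]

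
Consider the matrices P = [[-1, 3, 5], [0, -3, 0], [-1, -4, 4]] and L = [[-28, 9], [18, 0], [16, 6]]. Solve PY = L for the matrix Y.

Since P multiplies Y on the left, Y = P⁻¹L.
P has determinant -3; P⁻¹ = [[4, 32/3, -5], [0, -1/3, 0], [1, 7/3, -1]].
Y = P⁻¹L = [[4, 32/3, -5], [0, -1/3, 0], [1, 7/3, -1]] · [[-28, 9], [18, 0], [16, 6]] = [[0, 6], [-6, 0], [-2, 3]].

Y = [[0, 6], [-6, 0], [-2, 3]]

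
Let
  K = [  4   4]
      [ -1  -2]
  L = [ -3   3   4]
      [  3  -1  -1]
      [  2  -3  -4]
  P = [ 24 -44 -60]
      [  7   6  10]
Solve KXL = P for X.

Left-multiply by K⁻¹ and right-multiply by L⁻¹: X = K⁻¹PL⁻¹.
det K = -4, so K⁻¹ = [[1/2, 1], [-1/4, -1]].
L has determinant -1; L⁻¹ = [[-1, 0, -1], [-10, -4, -9], [7, 3, 6]].
K⁻¹P = [[19, -16, -20], [-13, 5, 5]].
X = (K⁻¹P)L⁻¹ = [[1, 4, 5], [-2, -5, -2]].

X = [[1, 4, 5], [-2, -5, -2]]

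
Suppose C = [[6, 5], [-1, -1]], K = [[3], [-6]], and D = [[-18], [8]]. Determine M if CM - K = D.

CM = D + K = [[-15], [2]].
Left-multiplying both sides by C⁻¹ gives M = C⁻¹(D + K).
det C = -1; the adjugate gives C⁻¹ = [[1, 5], [-1, -6]].
M = C⁻¹(D + K) = [[-5], [3]].

M = [[-5], [3]]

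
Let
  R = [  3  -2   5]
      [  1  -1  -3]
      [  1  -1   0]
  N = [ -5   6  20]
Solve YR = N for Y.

Since R sits to the right of Y, Y = NR⁻¹.
R has determinant -3; R⁻¹ = [[1, 5/3, -11/3], [1, 5/3, -14/3], [0, -1/3, 1/3]].
Y = NR⁻¹ = [[-5, 6, 20]] · [[1, 5/3, -11/3], [1, 5/3, -14/3], [0, -1/3, 1/3]] = [[1, -5, -3]].

Y = [[1, -5, -3]]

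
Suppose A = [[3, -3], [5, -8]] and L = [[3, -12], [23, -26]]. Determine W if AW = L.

W = [[-5, -2], [-6, 2]]

A is on the left of W, so left-multiply by A⁻¹: W = A⁻¹L.
det A = -9; the adjugate gives A⁻¹ = [[8/9, -1/3], [5/9, -1/3]].
W = A⁻¹L = [[8/9, -1/3], [5/9, -1/3]] · [[3, -12], [23, -26]] = [[-5, -2], [-6, 2]].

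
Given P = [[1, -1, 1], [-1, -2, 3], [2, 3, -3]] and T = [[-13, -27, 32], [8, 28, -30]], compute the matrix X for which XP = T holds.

P is on the right of X, so right-multiply by P⁻¹: X = TP⁻¹.
P has determinant -5; P⁻¹ = [[3/5, 0, 1/5], [-3/5, 1, 4/5], [-1/5, 1, 3/5]].
X = TP⁻¹ = [[-13, -27, 32], [8, 28, -30]] · [[3/5, 0, 1/5], [-3/5, 1, 4/5], [-1/5, 1, 3/5]] = [[2, 5, -5], [-6, -2, 6]].

X = [[2, 5, -5], [-6, -2, 6]]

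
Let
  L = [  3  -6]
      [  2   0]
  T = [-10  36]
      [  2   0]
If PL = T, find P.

L is on the right of P, so right-multiply by L⁻¹: P = TL⁻¹.
L has determinant 12; L⁻¹ = [[0, 1/2], [-1/6, 1/4]].
P = TL⁻¹ = [[-10, 36], [2, 0]] · [[0, 1/2], [-1/6, 1/4]] = [[-6, 4], [0, 1]].

P = [[-6, 4], [0, 1]]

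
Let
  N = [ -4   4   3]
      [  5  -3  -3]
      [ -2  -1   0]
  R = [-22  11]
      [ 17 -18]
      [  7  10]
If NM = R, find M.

Since N multiplies M on the left, M = N⁻¹R.
det N = 3; the adjugate gives N⁻¹ = [[-1, -1, -1], [2, 2, 1], [-11/3, -4, -8/3]].
M = N⁻¹R = [[-1, -1, -1], [2, 2, 1], [-11/3, -4, -8/3]] · [[-22, 11], [17, -18], [7, 10]] = [[-2, -3], [-3, -4], [-6, 5]].

M = [[-2, -3], [-3, -4], [-6, 5]]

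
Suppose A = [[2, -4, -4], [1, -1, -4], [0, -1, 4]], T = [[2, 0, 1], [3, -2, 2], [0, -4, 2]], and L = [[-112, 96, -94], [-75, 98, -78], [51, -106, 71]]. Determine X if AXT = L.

Isolating X: multiply by A⁻¹ from the left and T⁻¹ from the right, so X = A⁻¹LT⁻¹.
det A = 4; the adjugate gives A⁻¹ = [[-2, 5, 3], [-1, 2, 1], [-1/4, 1/2, 1/2]].
T has determinant -4; T⁻¹ = [[-1, 1, -1/2], [3/2, -1, 1/4], [3, -2, 1]].
A⁻¹L = [[2, -20, 11], [13, -6, 9], [16, -28, 20]].
X = (A⁻¹L)T⁻¹ = [[1, 0, 5], [5, 1, 1], [2, 4, 5]].

X = [[1, 0, 5], [5, 1, 1], [2, 4, 5]]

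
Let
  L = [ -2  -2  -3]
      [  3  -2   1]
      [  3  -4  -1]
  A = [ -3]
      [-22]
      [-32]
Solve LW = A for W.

W = [[-3], [6], [-1]]

L is on the left of W, so left-multiply by L⁻¹: W = L⁻¹A.
L has determinant -6; L⁻¹ = [[-1, -5/3, 4/3], [-1, -11/6, 7/6], [1, 7/3, -5/3]].
W = L⁻¹A = [[-1, -5/3, 4/3], [-1, -11/6, 7/6], [1, 7/3, -5/3]] · [[-3], [-22], [-32]] = [[-3], [6], [-1]].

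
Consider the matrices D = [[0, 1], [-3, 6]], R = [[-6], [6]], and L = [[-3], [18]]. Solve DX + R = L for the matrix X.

DX = L − R = [[3], [12]].
Left-multiplying both sides by D⁻¹ gives X = D⁻¹(L − R).
det D = 3; the adjugate gives D⁻¹ = [[2, -1/3], [1, 0]].
X = D⁻¹(L − R) = [[2], [3]].

X = [[2], [3]]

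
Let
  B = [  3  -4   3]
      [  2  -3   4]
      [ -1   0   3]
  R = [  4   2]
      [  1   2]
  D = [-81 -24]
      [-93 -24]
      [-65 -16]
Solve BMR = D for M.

Isolating M: multiply by B⁻¹ from the left and R⁻¹ from the right, so M = B⁻¹DR⁻¹.
det B = 4, so B⁻¹ = [[-9/4, 3, -7/4], [-5/2, 3, -3/2], [-3/4, 1, -1/4]].
R has determinant 6; R⁻¹ = [[1/3, -1/3], [-1/6, 2/3]].
B⁻¹D = [[17, 10], [21, 12], [-16, -2]].
M = (B⁻¹D)R⁻¹ = [[4, 1], [5, 1], [-5, 4]].

M = [[4, 1], [5, 1], [-5, 4]]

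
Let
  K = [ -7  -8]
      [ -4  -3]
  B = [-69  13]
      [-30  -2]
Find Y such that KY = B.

Since K multiplies Y on the left, Y = K⁻¹B.
det K = -11, so K⁻¹ = [[3/11, -8/11], [-4/11, 7/11]].
Y = K⁻¹B = [[3/11, -8/11], [-4/11, 7/11]] · [[-69, 13], [-30, -2]] = [[3, 5], [6, -6]].

Y = [[3, 5], [6, -6]]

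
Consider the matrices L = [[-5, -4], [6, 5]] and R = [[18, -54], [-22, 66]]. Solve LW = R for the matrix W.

W = [[-2, 6], [-2, 6]]

Since L multiplies W on the left, W = L⁻¹R.
det L = -1; the adjugate gives L⁻¹ = [[-5, -4], [6, 5]].
W = L⁻¹R = [[-5, -4], [6, 5]] · [[18, -54], [-22, 66]] = [[-2, 6], [-2, 6]].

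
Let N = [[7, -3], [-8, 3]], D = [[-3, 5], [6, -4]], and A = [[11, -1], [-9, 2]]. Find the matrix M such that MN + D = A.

MN = A − D = [[14, -6], [-15, 6]].
Right-multiplying both sides by N⁻¹ gives M = (A − D)N⁻¹.
N has determinant -3; N⁻¹ = [[-1, -1], [-8/3, -7/3]].
M = (A − D)N⁻¹ = [[2, 0], [-1, 1]].

M = [[2, 0], [-1, 1]]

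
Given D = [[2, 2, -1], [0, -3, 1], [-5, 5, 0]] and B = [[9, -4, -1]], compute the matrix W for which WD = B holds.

W = [[2, 1, -1]]

D is on the right of W, so right-multiply by D⁻¹: W = BD⁻¹.
det D = -5, so D⁻¹ = [[1, 1, 1/5], [1, 1, 2/5], [3, 4, 6/5]].
W = BD⁻¹ = [[9, -4, -1]] · [[1, 1, 1/5], [1, 1, 2/5], [3, 4, 6/5]] = [[2, 1, -1]].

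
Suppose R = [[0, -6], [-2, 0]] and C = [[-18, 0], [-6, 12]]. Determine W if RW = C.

R is on the left of W, so left-multiply by R⁻¹: W = R⁻¹C.
det R = -12, so R⁻¹ = [[0, -1/2], [-1/6, 0]].
W = R⁻¹C = [[0, -1/2], [-1/6, 0]] · [[-18, 0], [-6, 12]] = [[3, -6], [3, 0]].

W = [[3, -6], [3, 0]]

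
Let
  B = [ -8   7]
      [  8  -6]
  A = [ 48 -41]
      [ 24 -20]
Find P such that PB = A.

P = [[-5, 1], [-2, 1]]

Since B sits to the right of P, P = AB⁻¹.
det B = -8, so B⁻¹ = [[3/4, 7/8], [1, 1]].
P = AB⁻¹ = [[48, -41], [24, -20]] · [[3/4, 7/8], [1, 1]] = [[-5, 1], [-2, 1]].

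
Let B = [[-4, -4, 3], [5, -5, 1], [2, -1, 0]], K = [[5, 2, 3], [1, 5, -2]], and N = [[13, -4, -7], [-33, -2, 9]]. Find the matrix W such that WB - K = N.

WB = N + K = [[18, -2, -4], [-32, 3, 7]].
Right-multiplying both sides by B⁻¹ gives W = (N + K)B⁻¹.
B has determinant 3; B⁻¹ = [[1/3, -1, 11/3], [2/3, -2, 19/3], [5/3, -4, 40/3]].
W = (N + K)B⁻¹ = [[-2, 2, 0], [3, -2, -5]].

W = [[-2, 2, 0], [3, -2, -5]]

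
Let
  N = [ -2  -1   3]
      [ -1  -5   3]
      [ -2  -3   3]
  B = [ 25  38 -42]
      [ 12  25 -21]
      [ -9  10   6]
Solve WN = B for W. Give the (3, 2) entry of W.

Right-multiplying both sides by N⁻¹ gives W = BN⁻¹.
det N = -6, so N⁻¹ = [[1, 1, -2], [1/2, 0, -1/2], [7/6, 2/3, -3/2]].
W = BN⁻¹ = [[25, 38, -42], [12, 25, -21], [-9, 10, 6]] · [[1, 1, -2], [1/2, 0, -1/2], [7/6, 2/3, -3/2]] = [[-5, -3, -6], [0, -2, -5], [3, -5, 4]].

-5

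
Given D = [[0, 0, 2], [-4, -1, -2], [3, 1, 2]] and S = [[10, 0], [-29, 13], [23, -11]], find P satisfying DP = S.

P = [[6, -2], [-5, -5], [5, 0]]

Since D multiplies P on the left, P = D⁻¹S.
D has determinant -2; D⁻¹ = [[0, -1, -1], [-1, 3, 4], [1/2, 0, 0]].
P = D⁻¹S = [[0, -1, -1], [-1, 3, 4], [1/2, 0, 0]] · [[10, 0], [-29, 13], [23, -11]] = [[6, -2], [-5, -5], [5, 0]].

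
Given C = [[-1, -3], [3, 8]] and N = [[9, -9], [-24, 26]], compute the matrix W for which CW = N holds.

W = [[0, 6], [-3, 1]]

C is on the left of W, so left-multiply by C⁻¹: W = C⁻¹N.
det C = 1; the adjugate gives C⁻¹ = [[8, 3], [-3, -1]].
W = C⁻¹N = [[8, 3], [-3, -1]] · [[9, -9], [-24, 26]] = [[0, 6], [-3, 1]].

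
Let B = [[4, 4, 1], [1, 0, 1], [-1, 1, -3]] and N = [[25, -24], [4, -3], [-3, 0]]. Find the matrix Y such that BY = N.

Y = [[3, -3], [3, -3], [1, 0]]

Left-multiplying both sides by B⁻¹ gives Y = B⁻¹N.
det B = 5, so B⁻¹ = [[-1/5, 13/5, 4/5], [2/5, -11/5, -3/5], [1/5, -8/5, -4/5]].
Y = B⁻¹N = [[-1/5, 13/5, 4/5], [2/5, -11/5, -3/5], [1/5, -8/5, -4/5]] · [[25, -24], [4, -3], [-3, 0]] = [[3, -3], [3, -3], [1, 0]].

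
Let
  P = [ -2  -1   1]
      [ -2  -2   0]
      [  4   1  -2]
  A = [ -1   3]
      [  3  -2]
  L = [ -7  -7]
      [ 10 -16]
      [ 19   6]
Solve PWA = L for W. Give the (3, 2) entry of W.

W = P⁻¹LA⁻¹ (apply P⁻¹ on the left and A⁻¹ on the right).
det P = 2, so P⁻¹ = [[2, -1/2, 1], [-2, 0, -1], [3, -1, 1]].
det A = -7, so A⁻¹ = [[2/7, 3/7], [3/7, 1/7]].
P⁻¹L = [[0, 0], [-5, 8], [-12, 1]].
W = (P⁻¹L)A⁻¹ = [[0, 0], [2, -1], [-3, -5]].

-5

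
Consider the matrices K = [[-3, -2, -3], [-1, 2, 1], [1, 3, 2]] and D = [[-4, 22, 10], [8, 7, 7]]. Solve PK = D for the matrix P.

P = [[2, 4, 6], [-1, -2, 3]]

Since K sits to the right of P, P = DK⁻¹.
K has determinant 6; K⁻¹ = [[1/6, -5/6, 2/3], [1/2, -1/2, 1], [-5/6, 7/6, -4/3]].
P = DK⁻¹ = [[-4, 22, 10], [8, 7, 7]] · [[1/6, -5/6, 2/3], [1/2, -1/2, 1], [-5/6, 7/6, -4/3]] = [[2, 4, 6], [-1, -2, 3]].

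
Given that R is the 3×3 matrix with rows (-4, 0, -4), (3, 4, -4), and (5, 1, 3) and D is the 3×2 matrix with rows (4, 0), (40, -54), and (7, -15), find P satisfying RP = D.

P = [[4, -6], [2, -3], [-5, 6]]

Left-multiplying both sides by R⁻¹ gives P = R⁻¹D.
det R = 4; the adjugate gives R⁻¹ = [[4, -1, 4], [-29/4, 2, -7], [-17/4, 1, -4]].
P = R⁻¹D = [[4, -1, 4], [-29/4, 2, -7], [-17/4, 1, -4]] · [[4, 0], [40, -54], [7, -15]] = [[4, -6], [2, -3], [-5, 6]].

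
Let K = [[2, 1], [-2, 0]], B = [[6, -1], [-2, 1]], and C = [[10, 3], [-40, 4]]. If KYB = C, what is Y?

Y = K⁻¹CB⁻¹ (apply K⁻¹ on the left and B⁻¹ on the right).
det K = 2, so K⁻¹ = [[0, -1/2], [1, 1]].
det B = 4, so B⁻¹ = [[1/4, 1/4], [1/2, 3/2]].
K⁻¹C = [[20, -2], [-30, 7]].
Y = (K⁻¹C)B⁻¹ = [[4, 2], [-4, 3]].

Y = [[4, 2], [-4, 3]]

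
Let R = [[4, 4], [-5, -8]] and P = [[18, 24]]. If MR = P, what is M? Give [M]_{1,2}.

-2

Right-multiplying both sides by R⁻¹ gives M = PR⁻¹.
det R = -12; the adjugate gives R⁻¹ = [[2/3, 1/3], [-5/12, -1/3]].
M = PR⁻¹ = [[18, 24]] · [[2/3, 1/3], [-5/12, -1/3]] = [[2, -2]].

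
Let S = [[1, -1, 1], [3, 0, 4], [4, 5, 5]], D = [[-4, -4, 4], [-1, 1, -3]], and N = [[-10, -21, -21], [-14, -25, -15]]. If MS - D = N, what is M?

MS = N + D = [[-14, -25, -17], [-15, -24, -18]].
Since S sits to the right of M, M = (N + D)S⁻¹.
det S = -6, so S⁻¹ = [[10/3, -5/3, 2/3], [-1/6, -1/6, 1/6], [-5/2, 3/2, -1/2]].
M = (N + D)S⁻¹ = [[0, 2, -5], [-1, 2, -5]].

M = [[0, 2, -5], [-1, 2, -5]]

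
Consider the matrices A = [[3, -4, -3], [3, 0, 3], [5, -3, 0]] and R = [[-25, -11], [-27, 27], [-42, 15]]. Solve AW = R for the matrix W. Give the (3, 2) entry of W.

A is on the left of W, so left-multiply by A⁻¹: W = A⁻¹R.
A has determinant -6; A⁻¹ = [[-3/2, -3/2, 2], [-5/2, -5/2, 3], [3/2, 11/6, -2]].
W = A⁻¹R = [[-3/2, -3/2, 2], [-5/2, -5/2, 3], [3/2, 11/6, -2]] · [[-25, -11], [-27, 27], [-42, 15]] = [[-6, 6], [4, 5], [-3, 3]].

3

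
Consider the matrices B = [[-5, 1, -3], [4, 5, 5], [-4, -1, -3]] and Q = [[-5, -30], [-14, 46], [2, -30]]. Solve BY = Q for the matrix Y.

Y = [[-1, 4], [-4, 2], [2, 4]]

B is on the left of Y, so left-multiply by B⁻¹: Y = B⁻¹Q.
det B = -6; the adjugate gives B⁻¹ = [[5/3, -1, -10/3], [4/3, -1/2, -13/6], [-8/3, 3/2, 29/6]].
Y = B⁻¹Q = [[5/3, -1, -10/3], [4/3, -1/2, -13/6], [-8/3, 3/2, 29/6]] · [[-5, -30], [-14, 46], [2, -30]] = [[-1, 4], [-4, 2], [2, 4]].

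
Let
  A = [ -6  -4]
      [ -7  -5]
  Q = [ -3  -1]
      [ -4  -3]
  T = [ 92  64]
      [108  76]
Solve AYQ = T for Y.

Y = [[2, 2], [-2, 2]]

Y = A⁻¹TQ⁻¹ (apply A⁻¹ on the left and Q⁻¹ on the right).
det A = 2; the adjugate gives A⁻¹ = [[-5/2, 2], [7/2, -3]].
det Q = 5; the adjugate gives Q⁻¹ = [[-3/5, 1/5], [4/5, -3/5]].
A⁻¹T = [[-14, -8], [-2, -4]].
Y = (A⁻¹T)Q⁻¹ = [[2, 2], [-2, 2]].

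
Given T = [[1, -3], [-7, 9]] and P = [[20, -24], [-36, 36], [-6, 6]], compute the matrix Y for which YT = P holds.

Since T sits to the right of Y, Y = PT⁻¹.
det T = -12; the adjugate gives T⁻¹ = [[-3/4, -1/4], [-7/12, -1/12]].
Y = PT⁻¹ = [[20, -24], [-36, 36], [-6, 6]] · [[-3/4, -1/4], [-7/12, -1/12]] = [[-1, -3], [6, 6], [1, 1]].

Y = [[-1, -3], [6, 6], [1, 1]]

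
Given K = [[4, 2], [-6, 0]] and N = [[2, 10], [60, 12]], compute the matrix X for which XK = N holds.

X = [[5, 3], [6, -6]]

Right-multiplying both sides by K⁻¹ gives X = NK⁻¹.
K has determinant 12; K⁻¹ = [[0, -1/6], [1/2, 1/3]].
X = NK⁻¹ = [[2, 10], [60, 12]] · [[0, -1/6], [1/2, 1/3]] = [[5, 3], [6, -6]].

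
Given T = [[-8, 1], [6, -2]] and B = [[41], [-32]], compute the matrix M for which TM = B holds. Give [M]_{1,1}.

-5

Left-multiplying both sides by T⁻¹ gives M = T⁻¹B.
T has determinant 10; T⁻¹ = [[-1/5, -1/10], [-3/5, -4/5]].
M = T⁻¹B = [[-1/5, -1/10], [-3/5, -4/5]] · [[41], [-32]] = [[-5], [1]].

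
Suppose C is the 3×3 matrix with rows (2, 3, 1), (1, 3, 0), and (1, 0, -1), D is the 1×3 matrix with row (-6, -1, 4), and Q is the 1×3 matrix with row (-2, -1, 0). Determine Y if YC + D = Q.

YC = Q − D = [[4, 0, -4]].
Right-multiplying both sides by C⁻¹ gives Y = (Q − D)C⁻¹.
C has determinant -6; C⁻¹ = [[1/2, -1/2, 1/2], [-1/6, 1/2, -1/6], [1/2, -1/2, -1/2]].
Y = (Q − D)C⁻¹ = [[0, 0, 4]].

Y = [[0, 0, 4]]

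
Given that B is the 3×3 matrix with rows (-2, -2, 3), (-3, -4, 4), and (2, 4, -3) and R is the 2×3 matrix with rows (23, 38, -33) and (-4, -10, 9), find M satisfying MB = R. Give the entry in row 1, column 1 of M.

B is on the right of M, so right-multiply by B⁻¹: M = RB⁻¹.
B has determinant -2; B⁻¹ = [[2, -3, -2], [1/2, 0, 1/2], [2, -2, -1]].
M = RB⁻¹ = [[23, 38, -33], [-4, -10, 9]] · [[2, -3, -2], [1/2, 0, 1/2], [2, -2, -1]] = [[-1, -3, 6], [5, -6, -6]].

-1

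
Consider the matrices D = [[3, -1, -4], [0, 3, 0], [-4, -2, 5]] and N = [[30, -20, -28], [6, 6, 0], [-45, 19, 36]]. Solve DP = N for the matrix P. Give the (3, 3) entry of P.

D is on the left of P, so left-multiply by D⁻¹: P = D⁻¹N.
det D = -3; the adjugate gives D⁻¹ = [[-5, -13/3, -4], [0, 1/3, 0], [-4, -10/3, -3]].
P = D⁻¹N = [[-5, -13/3, -4], [0, 1/3, 0], [-4, -10/3, -3]] · [[30, -20, -28], [6, 6, 0], [-45, 19, 36]] = [[4, -2, -4], [2, 2, 0], [-5, 3, 4]].

4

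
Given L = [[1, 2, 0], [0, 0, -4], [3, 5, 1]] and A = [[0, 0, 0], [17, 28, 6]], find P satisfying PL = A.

Since L sits to the right of P, P = AL⁻¹.
det L = -4, so L⁻¹ = [[-5, 1/2, 2], [3, -1/4, -1], [0, -1/4, 0]].
P = AL⁻¹ = [[0, 0, 0], [17, 28, 6]] · [[-5, 1/2, 2], [3, -1/4, -1], [0, -1/4, 0]] = [[0, 0, 0], [-1, 0, 6]].

P = [[0, 0, 0], [-1, 0, 6]]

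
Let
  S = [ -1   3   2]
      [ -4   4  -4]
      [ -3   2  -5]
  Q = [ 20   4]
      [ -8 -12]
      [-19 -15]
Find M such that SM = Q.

Since S multiplies M on the left, M = S⁻¹Q.
det S = -4, so S⁻¹ = [[3, -19/4, 5], [2, -11/4, 3], [-1, 7/4, -2]].
M = S⁻¹Q = [[3, -19/4, 5], [2, -11/4, 3], [-1, 7/4, -2]] · [[20, 4], [-8, -12], [-19, -15]] = [[3, -6], [5, -4], [4, 5]].

M = [[3, -6], [5, -4], [4, 5]]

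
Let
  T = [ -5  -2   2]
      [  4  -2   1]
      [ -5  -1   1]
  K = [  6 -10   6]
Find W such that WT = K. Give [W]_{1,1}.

Right-multiplying both sides by T⁻¹ gives W = KT⁻¹.
det T = -5, so T⁻¹ = [[1/5, 0, -2/5], [9/5, -1, -13/5], [14/5, -1, -18/5]].
W = KT⁻¹ = [[6, -10, 6]] · [[1/5, 0, -2/5], [9/5, -1, -13/5], [14/5, -1, -18/5]] = [[0, 4, 2]].

0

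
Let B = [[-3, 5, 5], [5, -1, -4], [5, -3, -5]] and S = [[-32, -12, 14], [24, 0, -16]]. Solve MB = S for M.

M = [[-6, -6, -4], [2, 4, 2]]

Since B sits to the right of M, M = SB⁻¹.
B has determinant -4; B⁻¹ = [[7/4, -5/2, 15/4], [-5/4, 5/2, -13/4], [5/2, -4, 11/2]].
M = SB⁻¹ = [[-32, -12, 14], [24, 0, -16]] · [[7/4, -5/2, 15/4], [-5/4, 5/2, -13/4], [5/2, -4, 11/2]] = [[-6, -6, -4], [2, 4, 2]].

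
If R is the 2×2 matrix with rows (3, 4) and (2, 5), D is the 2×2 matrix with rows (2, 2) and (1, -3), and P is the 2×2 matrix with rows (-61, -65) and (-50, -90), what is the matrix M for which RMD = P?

M = [[-5, -5], [-4, 4]]

M = R⁻¹PD⁻¹ (apply R⁻¹ on the left and D⁻¹ on the right).
det R = 7, so R⁻¹ = [[5/7, -4/7], [-2/7, 3/7]].
D has determinant -8; D⁻¹ = [[3/8, 1/4], [1/8, -1/4]].
R⁻¹P = [[-15, 5], [-4, -20]].
M = (R⁻¹P)D⁻¹ = [[-5, -5], [-4, 4]].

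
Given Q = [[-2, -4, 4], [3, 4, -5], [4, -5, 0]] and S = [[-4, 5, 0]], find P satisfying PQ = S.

P = [[0, 0, -1]]

Right-multiplying both sides by Q⁻¹ gives P = SQ⁻¹.
det Q = 6; the adjugate gives Q⁻¹ = [[-25/6, -10/3, 2/3], [-10/3, -8/3, 1/3], [-31/6, -13/3, 2/3]].
P = SQ⁻¹ = [[-4, 5, 0]] · [[-25/6, -10/3, 2/3], [-10/3, -8/3, 1/3], [-31/6, -13/3, 2/3]] = [[0, 0, -1]].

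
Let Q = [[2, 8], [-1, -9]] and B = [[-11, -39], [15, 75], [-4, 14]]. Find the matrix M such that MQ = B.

M = [[-6, -1], [6, -3], [-5, -6]]

Since Q sits to the right of M, M = BQ⁻¹.
Q has determinant -10; Q⁻¹ = [[9/10, 4/5], [-1/10, -1/5]].
M = BQ⁻¹ = [[-11, -39], [15, 75], [-4, 14]] · [[9/10, 4/5], [-1/10, -1/5]] = [[-6, -1], [6, -3], [-5, -6]].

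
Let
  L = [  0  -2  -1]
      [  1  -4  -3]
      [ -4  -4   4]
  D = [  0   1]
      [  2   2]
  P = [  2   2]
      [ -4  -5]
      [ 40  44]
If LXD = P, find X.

X = [[-1, -3], [0, -1], [0, 1]]

X = L⁻¹PD⁻¹ (apply L⁻¹ on the left and D⁻¹ on the right).
L has determinant 4; L⁻¹ = [[-7, 3, 1/2], [2, -1, -1/4], [-5, 2, 1/2]].
det D = -2, so D⁻¹ = [[-1, 1/2], [1, 0]].
L⁻¹P = [[-6, -7], [-2, -2], [2, 2]].
X = (L⁻¹P)D⁻¹ = [[-1, -3], [0, -1], [0, 1]].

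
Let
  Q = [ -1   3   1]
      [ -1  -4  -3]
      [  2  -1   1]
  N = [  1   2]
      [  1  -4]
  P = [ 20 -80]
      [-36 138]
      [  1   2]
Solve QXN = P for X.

X = Q⁻¹PN⁻¹ (apply Q⁻¹ on the left and N⁻¹ on the right).
det Q = 1; the adjugate gives Q⁻¹ = [[-7, -4, -5], [-5, -3, -4], [9, 5, 7]].
det N = -6, so N⁻¹ = [[2/3, 1/3], [1/6, -1/6]].
Q⁻¹P = [[-1, -2], [4, -22], [7, -16]].
X = (Q⁻¹P)N⁻¹ = [[-1, 0], [-1, 5], [2, 5]].

X = [[-1, 0], [-1, 5], [2, 5]]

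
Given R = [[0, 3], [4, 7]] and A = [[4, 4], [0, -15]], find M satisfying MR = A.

M = [[-1, 1], [-5, 0]]

Since R sits to the right of M, M = AR⁻¹.
det R = -12, so R⁻¹ = [[-7/12, 1/4], [1/3, 0]].
M = AR⁻¹ = [[4, 4], [0, -15]] · [[-7/12, 1/4], [1/3, 0]] = [[-1, 1], [-5, 0]].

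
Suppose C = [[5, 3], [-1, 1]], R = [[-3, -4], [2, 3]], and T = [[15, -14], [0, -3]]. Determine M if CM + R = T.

CM = T − R = [[18, -10], [-2, -6]].
Left-multiplying both sides by C⁻¹ gives M = C⁻¹(T − R).
det C = 8, so C⁻¹ = [[1/8, -3/8], [1/8, 5/8]].
M = C⁻¹(T − R) = [[3, 1], [1, -5]].

M = [[3, 1], [1, -5]]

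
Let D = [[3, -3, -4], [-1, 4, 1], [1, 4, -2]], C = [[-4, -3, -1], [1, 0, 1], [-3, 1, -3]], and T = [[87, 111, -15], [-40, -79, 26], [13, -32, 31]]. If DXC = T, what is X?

X = [[-2, -1, 4], [4, 1, -3], [4, 4, 3]]

X = D⁻¹TC⁻¹ (apply D⁻¹ on the left and C⁻¹ on the right).
det D = -1; the adjugate gives D⁻¹ = [[12, 22, -13], [1, 2, -1], [8, 15, -9]].
det C = 3; the adjugate gives C⁻¹ = [[-1/3, -10/3, -1], [0, 3, 1], [1/3, 13/3, 1]].
D⁻¹T = [[-5, 10, -11], [-6, -15, 6], [-21, -9, -9]].
X = (D⁻¹T)C⁻¹ = [[-2, -1, 4], [4, 1, -3], [4, 4, 3]].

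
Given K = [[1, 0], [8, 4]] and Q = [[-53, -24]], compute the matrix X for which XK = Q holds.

X = [[-5, -6]]

K is on the right of X, so right-multiply by K⁻¹: X = QK⁻¹.
K has determinant 4; K⁻¹ = [[1, 0], [-2, 1/4]].
X = QK⁻¹ = [[-53, -24]] · [[1, 0], [-2, 1/4]] = [[-5, -6]].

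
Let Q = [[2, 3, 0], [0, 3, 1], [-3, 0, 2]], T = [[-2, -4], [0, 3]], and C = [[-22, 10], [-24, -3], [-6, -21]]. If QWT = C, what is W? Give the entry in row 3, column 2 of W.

3

Left-multiply by Q⁻¹ and right-multiply by T⁻¹: W = Q⁻¹CT⁻¹.
Q has determinant 3; Q⁻¹ = [[2, -2, 1], [-1, 4/3, -2/3], [3, -3, 2]].
det T = -6, so T⁻¹ = [[-1/2, -2/3], [0, 1/3]].
Q⁻¹C = [[-2, 5], [-6, 0], [-6, -3]].
W = (Q⁻¹C)T⁻¹ = [[1, 3], [3, 4], [3, 3]].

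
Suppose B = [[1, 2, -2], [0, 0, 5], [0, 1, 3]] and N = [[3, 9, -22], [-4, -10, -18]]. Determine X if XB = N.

X = [[3, -5, 3], [-4, -4, -2]]

Since B sits to the right of X, X = NB⁻¹.
det B = -5, so B⁻¹ = [[1, 8/5, -2], [0, -3/5, 1], [0, 1/5, 0]].
X = NB⁻¹ = [[3, 9, -22], [-4, -10, -18]] · [[1, 8/5, -2], [0, -3/5, 1], [0, 1/5, 0]] = [[3, -5, 3], [-4, -4, -2]].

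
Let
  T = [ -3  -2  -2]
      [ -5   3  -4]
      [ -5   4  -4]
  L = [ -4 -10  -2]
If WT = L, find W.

W = [[3, 0, -1]]

T is on the right of W, so right-multiply by T⁻¹: W = LT⁻¹.
det T = -2, so T⁻¹ = [[-2, 8, -7], [0, -1, 1], [5/2, -11, 19/2]].
W = LT⁻¹ = [[-4, -10, -2]] · [[-2, 8, -7], [0, -1, 1], [5/2, -11, 19/2]] = [[3, 0, -1]].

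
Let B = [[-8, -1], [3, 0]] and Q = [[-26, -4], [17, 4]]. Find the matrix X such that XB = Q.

X = [[4, 2], [-4, -5]]

Since B sits to the right of X, X = QB⁻¹.
det B = 3, so B⁻¹ = [[0, 1/3], [-1, -8/3]].
X = QB⁻¹ = [[-26, -4], [17, 4]] · [[0, 1/3], [-1, -8/3]] = [[4, 2], [-4, -5]].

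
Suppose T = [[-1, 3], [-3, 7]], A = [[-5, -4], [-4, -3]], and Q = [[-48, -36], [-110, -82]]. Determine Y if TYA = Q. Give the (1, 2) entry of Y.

-3

Left-multiply by T⁻¹ and right-multiply by A⁻¹: Y = T⁻¹QA⁻¹.
det T = 2; the adjugate gives T⁻¹ = [[7/2, -3/2], [3/2, -1/2]].
det A = -1, so A⁻¹ = [[3, -4], [-4, 5]].
T⁻¹Q = [[-3, -3], [-17, -13]].
Y = (T⁻¹Q)A⁻¹ = [[3, -3], [1, 3]].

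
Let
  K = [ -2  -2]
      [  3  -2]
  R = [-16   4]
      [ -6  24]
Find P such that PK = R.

Right-multiplying both sides by K⁻¹ gives P = RK⁻¹.
det K = 10; the adjugate gives K⁻¹ = [[-1/5, 1/5], [-3/10, -1/5]].
P = RK⁻¹ = [[-16, 4], [-6, 24]] · [[-1/5, 1/5], [-3/10, -1/5]] = [[2, -4], [-6, -6]].

P = [[2, -4], [-6, -6]]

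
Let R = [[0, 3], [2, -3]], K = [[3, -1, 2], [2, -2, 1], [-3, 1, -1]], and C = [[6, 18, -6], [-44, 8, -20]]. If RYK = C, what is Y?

Y = R⁻¹CK⁻¹ (apply R⁻¹ on the left and K⁻¹ on the right).
det R = -6, so R⁻¹ = [[1/2, 1/2], [1/3, 0]].
det K = -4, so K⁻¹ = [[-1/4, -1/4, -3/4], [1/4, -3/4, -1/4], [1, 0, 1]].
R⁻¹C = [[-19, 13, -13], [2, 6, -2]].
Y = (R⁻¹C)K⁻¹ = [[-5, -5, -2], [-1, -5, -5]].

Y = [[-5, -5, -2], [-1, -5, -5]]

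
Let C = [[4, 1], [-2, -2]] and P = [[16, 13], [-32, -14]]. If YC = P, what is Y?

Right-multiplying both sides by C⁻¹ gives Y = PC⁻¹.
det C = -6, so C⁻¹ = [[1/3, 1/6], [-1/3, -2/3]].
Y = PC⁻¹ = [[16, 13], [-32, -14]] · [[1/3, 1/6], [-1/3, -2/3]] = [[1, -6], [-6, 4]].

Y = [[1, -6], [-6, 4]]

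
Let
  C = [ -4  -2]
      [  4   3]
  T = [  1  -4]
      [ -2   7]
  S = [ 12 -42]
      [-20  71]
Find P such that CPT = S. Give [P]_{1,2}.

Isolating P: multiply by C⁻¹ from the left and T⁻¹ from the right, so P = C⁻¹ST⁻¹.
C has determinant -4; C⁻¹ = [[-3/4, -1/2], [1, 1]].
det T = -1, so T⁻¹ = [[-7, -4], [-2, -1]].
C⁻¹S = [[1, -4], [-8, 29]].
P = (C⁻¹S)T⁻¹ = [[1, 0], [-2, 3]].

0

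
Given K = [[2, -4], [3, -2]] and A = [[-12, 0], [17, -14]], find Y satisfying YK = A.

Y = [[3, -6], [1, 5]]

K is on the right of Y, so right-multiply by K⁻¹: Y = AK⁻¹.
det K = 8, so K⁻¹ = [[-1/4, 1/2], [-3/8, 1/4]].
Y = AK⁻¹ = [[-12, 0], [17, -14]] · [[-1/4, 1/2], [-3/8, 1/4]] = [[3, -6], [1, 5]].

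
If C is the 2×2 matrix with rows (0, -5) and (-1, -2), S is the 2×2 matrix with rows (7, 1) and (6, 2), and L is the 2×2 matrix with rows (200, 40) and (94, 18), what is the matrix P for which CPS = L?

P = C⁻¹LS⁻¹ (apply C⁻¹ on the left and S⁻¹ on the right).
det C = -5, so C⁻¹ = [[2/5, -1], [-1/5, 0]].
det S = 8; the adjugate gives S⁻¹ = [[1/4, -1/8], [-3/4, 7/8]].
C⁻¹L = [[-14, -2], [-40, -8]].
P = (C⁻¹L)S⁻¹ = [[-2, 0], [-4, -2]].

P = [[-2, 0], [-4, -2]]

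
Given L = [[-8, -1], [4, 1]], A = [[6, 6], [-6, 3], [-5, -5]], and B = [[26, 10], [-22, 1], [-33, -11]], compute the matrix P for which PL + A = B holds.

PL = B − A = [[20, 4], [-16, -2], [-28, -6]].
Since L sits to the right of P, P = (B − A)L⁻¹.
det L = -4; the adjugate gives L⁻¹ = [[-1/4, -1/4], [1, 2]].
P = (B − A)L⁻¹ = [[-1, 3], [2, 0], [1, -5]].

P = [[-1, 3], [2, 0], [1, -5]]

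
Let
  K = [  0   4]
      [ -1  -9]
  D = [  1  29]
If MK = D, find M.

M = [[5, -1]]

Right-multiplying both sides by K⁻¹ gives M = DK⁻¹.
det K = 4; the adjugate gives K⁻¹ = [[-9/4, -1], [1/4, 0]].
M = DK⁻¹ = [[1, 29]] · [[-9/4, -1], [1/4, 0]] = [[5, -1]].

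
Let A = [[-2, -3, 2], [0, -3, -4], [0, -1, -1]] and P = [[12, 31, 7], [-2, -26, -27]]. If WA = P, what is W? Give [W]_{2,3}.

Right-multiplying both sides by A⁻¹ gives W = PA⁻¹.
det A = 2, so A⁻¹ = [[-1/2, -5/2, 9], [0, 1, -4], [0, -1, 3]].
W = PA⁻¹ = [[12, 31, 7], [-2, -26, -27]] · [[-1/2, -5/2, 9], [0, 1, -4], [0, -1, 3]] = [[-6, -6, 5], [1, 6, 5]].

5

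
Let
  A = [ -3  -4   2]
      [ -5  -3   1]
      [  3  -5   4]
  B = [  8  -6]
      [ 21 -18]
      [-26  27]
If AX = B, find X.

A is on the left of X, so left-multiply by A⁻¹: X = A⁻¹B.
A has determinant -3; A⁻¹ = [[7/3, -2, -2/3], [-23/3, 6, 7/3], [-34/3, 9, 11/3]].
X = A⁻¹B = [[7/3, -2, -2/3], [-23/3, 6, 7/3], [-34/3, 9, 11/3]] · [[8, -6], [21, -18], [-26, 27]] = [[-6, 4], [4, 1], [3, 5]].

X = [[-6, 4], [4, 1], [3, 5]]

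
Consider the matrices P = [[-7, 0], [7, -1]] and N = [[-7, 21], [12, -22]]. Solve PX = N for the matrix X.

Left-multiplying both sides by P⁻¹ gives X = P⁻¹N.
det P = 7, so P⁻¹ = [[-1/7, 0], [-1, -1]].
X = P⁻¹N = [[-1/7, 0], [-1, -1]] · [[-7, 21], [12, -22]] = [[1, -3], [-5, 1]].

X = [[1, -3], [-5, 1]]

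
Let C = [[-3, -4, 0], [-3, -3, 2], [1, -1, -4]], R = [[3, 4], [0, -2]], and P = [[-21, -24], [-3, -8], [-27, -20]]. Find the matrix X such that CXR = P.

Isolating X: multiply by C⁻¹ from the left and R⁻¹ from the right, so X = C⁻¹PR⁻¹.
C has determinant -2; C⁻¹ = [[-7, 8, 4], [5, -6, -3], [-3, 7/2, 3/2]].
R has determinant -6; R⁻¹ = [[1/3, 2/3], [0, -1/2]].
C⁻¹P = [[15, 24], [-6, -12], [12, 14]].
X = (C⁻¹P)R⁻¹ = [[5, -2], [-2, 2], [4, 1]].

X = [[5, -2], [-2, 2], [4, 1]]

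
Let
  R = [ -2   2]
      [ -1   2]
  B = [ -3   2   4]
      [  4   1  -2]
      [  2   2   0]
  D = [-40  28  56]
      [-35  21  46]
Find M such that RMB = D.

M = [[-3, -1, 0], [5, 1, -2]]

Left-multiply by R⁻¹ and right-multiply by B⁻¹: M = R⁻¹DB⁻¹.
det R = -2; the adjugate gives R⁻¹ = [[-1, 1], [-1/2, 1]].
det B = 4, so B⁻¹ = [[1, 2, -2], [-1, -2, 5/2], [3/2, 5/2, -11/4]].
R⁻¹D = [[5, -7, -10], [-15, 7, 18]].
M = (R⁻¹D)B⁻¹ = [[-3, -1, 0], [5, 1, -2]].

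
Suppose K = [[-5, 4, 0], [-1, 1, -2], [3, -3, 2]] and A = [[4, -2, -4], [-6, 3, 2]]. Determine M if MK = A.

M = [[-2, 0, -2], [3, 3, 4]]

Since K sits to the right of M, M = AK⁻¹.
det K = 4, so K⁻¹ = [[-1, -2, -2], [-1, -5/2, -5/2], [0, -3/4, -1/4]].
M = AK⁻¹ = [[4, -2, -4], [-6, 3, 2]] · [[-1, -2, -2], [-1, -5/2, -5/2], [0, -3/4, -1/4]] = [[-2, 0, -2], [3, 3, 4]].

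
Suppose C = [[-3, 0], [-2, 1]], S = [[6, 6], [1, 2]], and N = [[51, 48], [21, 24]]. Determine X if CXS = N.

Isolating X: multiply by C⁻¹ from the left and S⁻¹ from the right, so X = C⁻¹NS⁻¹.
det C = -3; the adjugate gives C⁻¹ = [[-1/3, 0], [-2/3, 1]].
det S = 6; the adjugate gives S⁻¹ = [[1/3, -1], [-1/6, 1]].
C⁻¹N = [[-17, -16], [-13, -8]].
X = (C⁻¹N)S⁻¹ = [[-3, 1], [-3, 5]].

X = [[-3, 1], [-3, 5]]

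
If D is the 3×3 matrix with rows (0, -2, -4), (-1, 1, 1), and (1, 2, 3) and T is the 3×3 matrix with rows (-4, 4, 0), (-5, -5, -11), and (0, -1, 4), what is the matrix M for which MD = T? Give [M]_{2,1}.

Since D sits to the right of M, M = TD⁻¹.
det D = 4, so D⁻¹ = [[1/4, -1/2, 1/2], [1, 1, 1], [-3/4, -1/2, -1/2]].
M = TD⁻¹ = [[-4, 4, 0], [-5, -5, -11], [0, -1, 4]] · [[1/4, -1/2, 1/2], [1, 1, 1], [-3/4, -1/2, -1/2]] = [[3, 6, 2], [2, 3, -2], [-4, -3, -3]].

2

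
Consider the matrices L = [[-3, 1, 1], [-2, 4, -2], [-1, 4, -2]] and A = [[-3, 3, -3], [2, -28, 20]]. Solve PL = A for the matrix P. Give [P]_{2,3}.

-2

Since L sits to the right of P, P = AL⁻¹.
det L = -6, so L⁻¹ = [[0, -1, 1], [1/3, -7/6, 4/3], [2/3, -11/6, 5/3]].
P = AL⁻¹ = [[-3, 3, -3], [2, -28, 20]] · [[0, -1, 1], [1/3, -7/6, 4/3], [2/3, -11/6, 5/3]] = [[-1, 5, -4], [4, -6, -2]].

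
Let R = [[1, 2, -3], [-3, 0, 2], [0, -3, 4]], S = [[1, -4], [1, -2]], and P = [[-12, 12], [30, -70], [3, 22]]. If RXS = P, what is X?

Left-multiply by R⁻¹ and right-multiply by S⁻¹: X = R⁻¹PS⁻¹.
det R = 3; the adjugate gives R⁻¹ = [[2, 1/3, 4/3], [4, 4/3, 7/3], [3, 1, 2]].
det S = 2, so S⁻¹ = [[-1, 2], [-1/2, 1/2]].
R⁻¹P = [[-10, 30], [-1, 6], [0, 10]].
X = (R⁻¹P)S⁻¹ = [[-5, -5], [-2, 1], [-5, 5]].

X = [[-5, -5], [-2, 1], [-5, 5]]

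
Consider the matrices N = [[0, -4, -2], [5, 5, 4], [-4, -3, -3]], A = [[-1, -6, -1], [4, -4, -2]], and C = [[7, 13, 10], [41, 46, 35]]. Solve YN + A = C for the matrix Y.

YN = C − A = [[8, 19, 11], [37, 50, 37]].
Since N sits to the right of Y, Y = (C − A)N⁻¹.
det N = -6; the adjugate gives N⁻¹ = [[1/2, 1, 1], [1/6, 4/3, 5/3], [-5/6, -8/3, -10/3]].
Y = (C − A)N⁻¹ = [[-2, 4, 3], [-4, 5, -3]].

Y = [[-2, 4, 3], [-4, 5, -3]]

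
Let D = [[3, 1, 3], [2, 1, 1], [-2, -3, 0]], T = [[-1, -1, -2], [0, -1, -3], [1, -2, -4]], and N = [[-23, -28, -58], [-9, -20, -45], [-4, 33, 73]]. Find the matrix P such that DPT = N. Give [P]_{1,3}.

Left-multiply by D⁻¹ and right-multiply by T⁻¹: P = D⁻¹NT⁻¹.
det D = -5; the adjugate gives D⁻¹ = [[-3/5, 9/5, 2/5], [2/5, -6/5, -3/5], [4/5, -7/5, -1/5]].
det T = 3, so T⁻¹ = [[-2/3, 0, 1/3], [-1, 2, -1], [1/3, -1, 1/3]].
D⁻¹N = [[-4, -6, -17], [4, -7, -13], [-5, -1, 2]].
P = (D⁻¹N)T⁻¹ = [[3, 5, -1], [0, -1, 4], [5, -4, 0]].

-1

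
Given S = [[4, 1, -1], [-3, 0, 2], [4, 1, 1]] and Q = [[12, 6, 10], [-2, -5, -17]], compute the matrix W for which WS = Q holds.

Right-multiplying both sides by S⁻¹ gives W = QS⁻¹.
S has determinant 6; S⁻¹ = [[-1/3, -1/3, 1/3], [11/6, 4/3, -5/6], [-1/2, 0, 1/2]].
W = QS⁻¹ = [[12, 6, 10], [-2, -5, -17]] · [[-1/3, -1/3, 1/3], [11/6, 4/3, -5/6], [-1/2, 0, 1/2]] = [[2, 4, 4], [0, -6, -5]].

W = [[2, 4, 4], [0, -6, -5]]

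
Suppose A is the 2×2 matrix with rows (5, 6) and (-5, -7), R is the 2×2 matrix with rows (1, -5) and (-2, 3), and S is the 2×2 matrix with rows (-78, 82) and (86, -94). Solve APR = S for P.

Isolating P: multiply by A⁻¹ from the left and R⁻¹ from the right, so P = A⁻¹SR⁻¹.
det A = -5; the adjugate gives A⁻¹ = [[7/5, 6/5], [-1, -1]].
det R = -7, so R⁻¹ = [[-3/7, -5/7], [-2/7, -1/7]].
A⁻¹S = [[-6, 2], [-8, 12]].
P = (A⁻¹S)R⁻¹ = [[2, 4], [0, 4]].

P = [[2, 4], [0, 4]]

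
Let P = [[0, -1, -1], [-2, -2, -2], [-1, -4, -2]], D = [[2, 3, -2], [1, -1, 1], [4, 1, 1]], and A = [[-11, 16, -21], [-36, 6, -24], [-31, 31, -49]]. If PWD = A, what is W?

Isolating W: multiply by P⁻¹ from the left and D⁻¹ from the right, so W = P⁻¹AD⁻¹.
det P = -4; the adjugate gives P⁻¹ = [[1, -1/2, 0], [1/2, 1/4, -1/2], [-3/2, -1/4, 1/2]].
D has determinant -5; D⁻¹ = [[2/5, 1, -1/5], [-3/5, -2, 4/5], [-1, -2, 1]].
P⁻¹A = [[7, 13, -9], [1, -6, 8], [10, -10, 13]].
W = (P⁻¹A)D⁻¹ = [[4, -1, 0], [-4, -3, 3], [-3, 4, 3]].

W = [[4, -1, 0], [-4, -3, 3], [-3, 4, 3]]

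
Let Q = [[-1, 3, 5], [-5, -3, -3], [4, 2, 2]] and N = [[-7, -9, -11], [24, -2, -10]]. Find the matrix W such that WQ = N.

Since Q sits to the right of W, W = NQ⁻¹.
det Q = 4, so Q⁻¹ = [[0, 1, 3/2], [-1/2, -11/2, -7], [1/2, 7/2, 9/2]].
W = NQ⁻¹ = [[-7, -9, -11], [24, -2, -10]] · [[0, 1, 3/2], [-1/2, -11/2, -7], [1/2, 7/2, 9/2]] = [[-1, 4, 3], [-4, 0, 5]].

W = [[-1, 4, 3], [-4, 0, 5]]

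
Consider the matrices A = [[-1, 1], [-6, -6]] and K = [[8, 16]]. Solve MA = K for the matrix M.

M = [[4, -2]]

Right-multiplying both sides by A⁻¹ gives M = KA⁻¹.
A has determinant 12; A⁻¹ = [[-1/2, -1/12], [1/2, -1/12]].
M = KA⁻¹ = [[8, 16]] · [[-1/2, -1/12], [1/2, -1/12]] = [[4, -2]].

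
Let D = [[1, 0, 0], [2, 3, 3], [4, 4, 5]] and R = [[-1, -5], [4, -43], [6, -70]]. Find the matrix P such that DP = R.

Left-multiplying both sides by D⁻¹ gives P = D⁻¹R.
det D = 3; the adjugate gives D⁻¹ = [[1, 0, 0], [2/3, 5/3, -1], [-4/3, -4/3, 1]].
P = D⁻¹R = [[1, 0, 0], [2/3, 5/3, -1], [-4/3, -4/3, 1]] · [[-1, -5], [4, -43], [6, -70]] = [[-1, -5], [0, -5], [2, -6]].

P = [[-1, -5], [0, -5], [2, -6]]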